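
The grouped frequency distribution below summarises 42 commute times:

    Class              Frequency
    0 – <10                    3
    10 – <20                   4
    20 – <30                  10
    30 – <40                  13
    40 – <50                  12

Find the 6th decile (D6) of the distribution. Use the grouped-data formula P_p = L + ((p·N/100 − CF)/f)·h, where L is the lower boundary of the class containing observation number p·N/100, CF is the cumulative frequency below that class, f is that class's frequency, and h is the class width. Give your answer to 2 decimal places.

N = 42; target position k = 60/100 · 42 = 25.2.
Cumulative frequencies: 3, 7, 17, 30, 42.
Observation 25.2 falls in the class 30 – <40.
L = 30, CF = 17, f = 13, h = 10.
P60 = 30 + ((25.2 − 17)/13)·10 = 30 + 6.30769 = 36.3077.

36.31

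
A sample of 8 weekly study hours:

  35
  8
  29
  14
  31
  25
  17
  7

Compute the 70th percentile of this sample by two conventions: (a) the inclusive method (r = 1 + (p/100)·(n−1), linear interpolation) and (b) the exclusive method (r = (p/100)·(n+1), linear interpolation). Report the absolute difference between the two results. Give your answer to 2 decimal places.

1.00

Sorted: 7, 8, 14, 17, 25, 29, 31, 35.
n = 8.
(a) r = 5.9; between ranks 5 (25) and 6 (29): 28.6.
(b) r = 6.3; between ranks 6 (29) and 7 (31): 29.6.
|28.6 − 29.6| = 1.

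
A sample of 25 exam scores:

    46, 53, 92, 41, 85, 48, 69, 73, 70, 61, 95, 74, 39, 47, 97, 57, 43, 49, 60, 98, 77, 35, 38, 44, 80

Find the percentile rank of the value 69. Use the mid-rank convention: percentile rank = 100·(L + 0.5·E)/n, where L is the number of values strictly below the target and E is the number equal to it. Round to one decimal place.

58.0

Sorted: 35, 38, 39, 41, 43, 44, 46, 47, 48, 49, 53, 57, 60, 61, 69, 70, 73, 74, 77, 80, 85, 92, 95, 97, 98.
Count below 69: L = 14; count equal: E = 1; n = 25.
Percentile rank = 100·(14 + 0.5·1)/25 = 100·14.5/25 = 58.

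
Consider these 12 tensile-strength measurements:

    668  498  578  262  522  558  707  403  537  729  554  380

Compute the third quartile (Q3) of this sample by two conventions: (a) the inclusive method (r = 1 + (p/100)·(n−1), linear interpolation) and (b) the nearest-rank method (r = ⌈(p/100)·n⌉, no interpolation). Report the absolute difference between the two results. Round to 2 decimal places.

Sorted: 262, 380, 403, 498, 522, 537, 554, 558, 578, 668, 707, 729.
n = 12.
(a) r = 9.25; between ranks 9 (578) and 10 (668): 600.5.
(b) the nearest-rank method: rank 9 → 578.
|600.5 − 578| = 22.5.

22.50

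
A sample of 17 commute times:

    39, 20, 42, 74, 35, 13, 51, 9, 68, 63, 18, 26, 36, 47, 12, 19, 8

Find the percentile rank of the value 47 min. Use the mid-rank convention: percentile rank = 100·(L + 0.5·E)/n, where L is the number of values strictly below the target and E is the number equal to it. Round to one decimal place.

73.5

Sorted: 8, 9, 12, 13, 18, 19, 20, 26, 35, 36, 39, 42, 47, 51, 63, 68, 74.
Count below 47: L = 12; count equal: E = 1; n = 17.
Percentile rank = 100·(12 + 0.5·1)/17 = 100·12.5/17 = 73.53.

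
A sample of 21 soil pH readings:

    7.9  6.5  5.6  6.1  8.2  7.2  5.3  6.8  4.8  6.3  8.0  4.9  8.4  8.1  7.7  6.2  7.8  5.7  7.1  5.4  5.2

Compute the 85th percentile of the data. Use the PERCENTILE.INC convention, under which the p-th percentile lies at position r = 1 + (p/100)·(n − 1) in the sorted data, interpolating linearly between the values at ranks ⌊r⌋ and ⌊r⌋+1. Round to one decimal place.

Sorted: 4.8, 4.9, 5.2, 5.3, 5.4, 5.6, 5.7, 6.1, 6.2, 6.3, 6.5, 6.8, 7.1, 7.2, 7.7, 7.8, 7.9, 8.0, 8.1, 8.2, 8.4.
n = 21.
r = 1 + (85/100)·(21 − 1) = 1 + 17 = 18.
r is an integer, so P85 is the value at rank 18: 8.0.

8.0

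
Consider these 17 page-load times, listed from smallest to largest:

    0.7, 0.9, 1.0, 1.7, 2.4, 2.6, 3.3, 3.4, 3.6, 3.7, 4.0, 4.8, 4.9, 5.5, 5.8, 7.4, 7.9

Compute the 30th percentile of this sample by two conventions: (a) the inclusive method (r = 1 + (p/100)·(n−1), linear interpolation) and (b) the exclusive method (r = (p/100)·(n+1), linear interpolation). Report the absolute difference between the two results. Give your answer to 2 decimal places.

n = 17.
(a) r = 5.8; between ranks 5 (2.4) and 6 (2.6): 2.56.
(b) r = 5.4; between ranks 5 (2.4) and 6 (2.6): 2.48.
|2.56 − 2.48| = 0.08.

0.08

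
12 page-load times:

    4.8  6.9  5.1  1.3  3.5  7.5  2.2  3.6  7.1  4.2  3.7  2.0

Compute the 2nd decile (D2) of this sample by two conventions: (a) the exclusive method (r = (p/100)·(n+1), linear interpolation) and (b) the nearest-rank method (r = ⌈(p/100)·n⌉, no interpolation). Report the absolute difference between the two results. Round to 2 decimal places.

Sorted: 1.3, 2.0, 2.2, 3.5, 3.6, 3.7, 4.2, 4.8, 5.1, 6.9, 7.1, 7.5.
n = 12.
(a) r = 2.6; between ranks 2 (2.0) and 3 (2.2): 2.12.
(b) the nearest-rank method: rank 3 → 2.2.
|2.12 − 2.2| = 0.08.

0.08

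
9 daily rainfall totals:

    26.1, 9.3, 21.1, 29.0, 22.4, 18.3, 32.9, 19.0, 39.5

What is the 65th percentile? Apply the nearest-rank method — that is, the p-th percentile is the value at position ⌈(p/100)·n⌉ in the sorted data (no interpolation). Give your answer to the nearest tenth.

Sorted: 9.3, 18.3, 19.0, 21.1, 22.4, 26.1, 29.0, 32.9, 39.5.
n = 9.
Position = ⌈65/100 · 9⌉ = ⌈5.85⌉ = 6.
The value at rank 6 is 26.1.

26.1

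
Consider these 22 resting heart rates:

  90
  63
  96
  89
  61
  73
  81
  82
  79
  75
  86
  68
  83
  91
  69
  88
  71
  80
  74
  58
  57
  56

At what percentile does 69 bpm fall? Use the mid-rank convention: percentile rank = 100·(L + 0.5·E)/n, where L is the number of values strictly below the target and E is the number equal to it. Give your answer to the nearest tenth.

Sorted: 56, 57, 58, 61, 63, 68, 69, 71, 73, 74, 75, 79, 80, 81, 82, 83, 86, 88, 89, 90, 91, 96.
Count below 69: L = 6; count equal: E = 1; n = 22.
Percentile rank = 100·(6 + 0.5·1)/22 = 100·6.5/22 = 29.55.

29.5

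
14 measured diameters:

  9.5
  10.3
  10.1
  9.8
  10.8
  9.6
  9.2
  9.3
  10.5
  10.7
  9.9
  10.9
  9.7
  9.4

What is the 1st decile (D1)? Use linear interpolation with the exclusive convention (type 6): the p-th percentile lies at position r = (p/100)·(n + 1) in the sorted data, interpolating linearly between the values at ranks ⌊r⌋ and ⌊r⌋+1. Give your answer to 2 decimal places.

9.25

Sorted: 9.2, 9.3, 9.4, 9.5, 9.6, 9.7, 9.8, 9.9, 10.1, 10.3, 10.5, 10.7, 10.8, 10.9.
n = 14.
r = (10/100)·(14 + 1) = 1.5.
Rank 1 is 9.2 and rank 2 is 9.3.
Interpolate: 9.2 + 0.5·(9.3 − 9.2) = 9.2 + 0.5·0.1 = 9.25.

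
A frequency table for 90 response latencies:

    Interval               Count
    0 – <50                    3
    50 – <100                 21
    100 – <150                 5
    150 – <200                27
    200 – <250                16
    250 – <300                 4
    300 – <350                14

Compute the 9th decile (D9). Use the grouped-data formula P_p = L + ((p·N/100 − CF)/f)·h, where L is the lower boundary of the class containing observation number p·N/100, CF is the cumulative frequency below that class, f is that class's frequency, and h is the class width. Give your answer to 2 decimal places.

N = 90; target position k = 90/100 · 90 = 81.
Cumulative frequencies: 3, 24, 29, 56, 72, 76, 90.
Observation 81 falls in the class 300 – <350.
L = 300, CF = 76, f = 14, h = 50.
P90 = 300 + ((81 − 76)/14)·50 = 300 + 17.8571 = 317.857.

317.86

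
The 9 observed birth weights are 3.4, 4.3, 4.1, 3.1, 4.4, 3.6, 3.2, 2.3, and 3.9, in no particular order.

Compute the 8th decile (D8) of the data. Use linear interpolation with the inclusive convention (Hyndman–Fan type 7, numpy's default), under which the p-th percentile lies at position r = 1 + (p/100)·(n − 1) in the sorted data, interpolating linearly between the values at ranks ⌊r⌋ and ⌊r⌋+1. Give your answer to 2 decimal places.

4.18

Sorted: 2.3, 3.1, 3.2, 3.4, 3.6, 3.9, 4.1, 4.3, 4.4.
n = 9.
r = 1 + (80/100)·(9 − 1) = 1 + 6.4 = 7.4.
Rank 7 is 4.1 and rank 8 is 4.3.
Interpolate: 4.1 + 0.4·(4.3 − 4.1) = 4.1 + 0.4·0.2 = 4.18.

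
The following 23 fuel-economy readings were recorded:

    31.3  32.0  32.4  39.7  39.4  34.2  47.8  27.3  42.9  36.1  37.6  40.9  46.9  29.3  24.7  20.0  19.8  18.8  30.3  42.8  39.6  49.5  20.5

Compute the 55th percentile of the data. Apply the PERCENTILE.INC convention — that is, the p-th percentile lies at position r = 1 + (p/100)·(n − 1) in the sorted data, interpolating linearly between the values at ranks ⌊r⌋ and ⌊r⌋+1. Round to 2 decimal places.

Sorted: 18.8, 19.8, 20.0, 20.5, 24.7, 27.3, 29.3, 30.3, 31.3, 32.0, 32.4, 34.2, 36.1, 37.6, 39.4, 39.6, 39.7, 40.9, 42.8, 42.9, 46.9, 47.8, 49.5.
n = 23.
r = 1 + (55/100)·(23 − 1) = 1 + 12.1 = 13.1.
Rank 13 is 36.1 and rank 14 is 37.6.
Interpolate: 36.1 + 0.1·(37.6 − 36.1) = 36.1 + 0.1·1.5 = 36.25.

36.25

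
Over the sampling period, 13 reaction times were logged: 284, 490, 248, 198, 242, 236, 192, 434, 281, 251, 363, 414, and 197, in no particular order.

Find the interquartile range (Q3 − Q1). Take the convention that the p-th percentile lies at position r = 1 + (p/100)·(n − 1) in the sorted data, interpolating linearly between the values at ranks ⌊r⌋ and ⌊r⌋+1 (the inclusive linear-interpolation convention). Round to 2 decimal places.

Sorted: 192, 197, 198, 236, 242, 248, 251, 281, 284, 363, 414, 434, 490.
n = 13.
P25: r = 4 (integer) → 236.
P75: r = 10 (integer) → 363.
Difference: 363 − 236 = 127.

127.00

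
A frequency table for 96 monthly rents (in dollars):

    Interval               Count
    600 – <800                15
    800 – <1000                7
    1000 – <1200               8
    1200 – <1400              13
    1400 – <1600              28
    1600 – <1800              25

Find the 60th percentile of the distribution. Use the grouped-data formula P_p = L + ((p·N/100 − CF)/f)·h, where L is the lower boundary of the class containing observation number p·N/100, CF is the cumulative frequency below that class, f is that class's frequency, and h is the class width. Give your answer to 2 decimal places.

1504.29

N = 96; target position k = 60/100 · 96 = 57.6.
Cumulative frequencies: 15, 22, 30, 43, 71, 96.
Observation 57.6 falls in the class 1400 – <1600.
L = 1400, CF = 43, f = 28, h = 200.
P60 = 1400 + ((57.6 − 43)/28)·200 = 1400 + 104.286 = 1504.29.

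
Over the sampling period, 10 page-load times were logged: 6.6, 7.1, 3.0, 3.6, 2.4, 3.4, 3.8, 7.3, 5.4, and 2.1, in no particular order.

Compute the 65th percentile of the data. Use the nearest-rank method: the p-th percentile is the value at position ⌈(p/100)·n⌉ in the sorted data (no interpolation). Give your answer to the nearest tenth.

5.4

Sorted: 2.1, 2.4, 3.0, 3.4, 3.6, 3.8, 5.4, 6.6, 7.1, 7.3.
n = 10.
Position = ⌈65/100 · 10⌉ = ⌈6.5⌉ = 7.
The value at rank 7 is 5.4.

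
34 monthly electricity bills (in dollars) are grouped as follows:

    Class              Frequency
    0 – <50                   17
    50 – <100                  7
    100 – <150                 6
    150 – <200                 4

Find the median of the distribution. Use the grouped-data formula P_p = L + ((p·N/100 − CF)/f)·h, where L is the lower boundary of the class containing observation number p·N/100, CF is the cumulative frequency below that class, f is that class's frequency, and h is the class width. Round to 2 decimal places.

N = 34; target position k = 50/100 · 34 = 17.
Cumulative frequencies: 17, 24, 30, 34.
Observation 17 falls in the class 0 – <50.
L = 0, CF = 0, f = 17, h = 50.
P50 = 0 + ((17 − 0)/17)·50 = 0 + 50 = 50.

50.00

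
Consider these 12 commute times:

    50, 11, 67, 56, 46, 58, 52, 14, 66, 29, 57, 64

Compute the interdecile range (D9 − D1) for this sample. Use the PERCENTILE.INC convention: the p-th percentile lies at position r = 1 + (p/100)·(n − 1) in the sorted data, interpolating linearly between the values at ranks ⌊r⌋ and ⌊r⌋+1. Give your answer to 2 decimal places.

50.30

Sorted: 11, 14, 29, 46, 50, 52, 56, 57, 58, 64, 66, 67.
n = 12.
P10: r = 2.1; ranks 2–3 are 14, 29; interpolating gives 15.5.
P90: r = 10.9; ranks 10–11 are 64, 66; interpolating gives 65.8.
Difference: 65.8 − 15.5 = 50.3.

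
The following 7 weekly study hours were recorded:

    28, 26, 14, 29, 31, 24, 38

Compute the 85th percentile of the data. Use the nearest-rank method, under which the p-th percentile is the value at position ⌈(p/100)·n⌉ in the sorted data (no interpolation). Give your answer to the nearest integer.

Sorted: 14, 24, 26, 28, 29, 31, 38.
n = 7.
Position = ⌈85/100 · 7⌉ = ⌈5.95⌉ = 6.
The value at rank 6 is 31.

31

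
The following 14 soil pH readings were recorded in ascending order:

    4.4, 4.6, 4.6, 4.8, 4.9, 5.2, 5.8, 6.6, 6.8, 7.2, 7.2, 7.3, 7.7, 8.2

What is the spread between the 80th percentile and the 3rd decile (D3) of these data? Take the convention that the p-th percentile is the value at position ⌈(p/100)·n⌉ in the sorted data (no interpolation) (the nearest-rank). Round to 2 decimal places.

n = 14.
P30: rank ⌈30/100·14⌉ = 5 → 4.9.
P80: rank ⌈80/100·14⌉ = 12 → 7.3.
Difference: 7.3 − 4.9 = 2.4.

2.40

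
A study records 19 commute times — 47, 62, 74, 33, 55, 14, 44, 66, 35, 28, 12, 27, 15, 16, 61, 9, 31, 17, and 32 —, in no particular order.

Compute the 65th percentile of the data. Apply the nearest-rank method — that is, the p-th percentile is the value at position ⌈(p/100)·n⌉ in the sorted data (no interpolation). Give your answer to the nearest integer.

Sorted: 9, 12, 14, 15, 16, 17, 27, 28, 31, 32, 33, 35, 44, 47, 55, 61, 62, 66, 74.
n = 19.
Position = ⌈65/100 · 19⌉ = ⌈12.35⌉ = 13.
The value at rank 13 is 44.

44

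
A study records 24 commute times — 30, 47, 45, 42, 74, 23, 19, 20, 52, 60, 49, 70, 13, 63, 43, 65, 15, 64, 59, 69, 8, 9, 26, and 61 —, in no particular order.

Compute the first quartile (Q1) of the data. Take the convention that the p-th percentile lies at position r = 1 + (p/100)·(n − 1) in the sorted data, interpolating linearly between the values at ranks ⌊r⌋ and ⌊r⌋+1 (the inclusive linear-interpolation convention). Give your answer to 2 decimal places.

Sorted: 8, 9, 13, 15, 19, 20, 23, 26, 30, 42, 43, 45, 47, 49, 52, 59, 60, 61, 63, 64, 65, 69, 70, 74.
n = 24.
r = 1 + (25/100)·(24 − 1) = 1 + 5.75 = 6.75.
Rank 6 is 20 and rank 7 is 23.
Interpolate: 20 + 0.75·(23 − 20) = 20 + 0.75·3 = 22.25.

22.25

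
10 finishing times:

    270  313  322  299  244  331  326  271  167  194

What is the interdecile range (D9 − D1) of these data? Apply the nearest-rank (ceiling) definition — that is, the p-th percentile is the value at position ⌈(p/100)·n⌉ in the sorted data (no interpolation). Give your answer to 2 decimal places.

Sorted: 167, 194, 244, 270, 271, 299, 313, 322, 326, 331.
n = 10.
P10: rank ⌈10/100·10⌉ = 1 → 167.
P90: rank ⌈90/100·10⌉ = 9 → 326.
Difference: 326 − 167 = 159.

159.00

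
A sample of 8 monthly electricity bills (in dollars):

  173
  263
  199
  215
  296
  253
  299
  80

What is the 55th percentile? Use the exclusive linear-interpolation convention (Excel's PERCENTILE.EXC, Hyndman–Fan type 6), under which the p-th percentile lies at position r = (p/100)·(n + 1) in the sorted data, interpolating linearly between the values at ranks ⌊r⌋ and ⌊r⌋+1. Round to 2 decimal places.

251.10

Sorted: 80, 173, 199, 215, 253, 263, 296, 299.
n = 8.
r = (55/100)·(8 + 1) = 4.95.
Rank 4 is 215 and rank 5 is 253.
Interpolate: 215 + 0.95·(253 − 215) = 215 + 0.95·38 = 251.1.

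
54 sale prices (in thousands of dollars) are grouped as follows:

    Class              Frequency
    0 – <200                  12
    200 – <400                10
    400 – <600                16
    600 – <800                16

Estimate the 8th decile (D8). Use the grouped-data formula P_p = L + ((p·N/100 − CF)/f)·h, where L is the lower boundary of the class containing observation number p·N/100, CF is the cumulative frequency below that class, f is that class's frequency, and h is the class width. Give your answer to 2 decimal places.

665.00

N = 54; target position k = 80/100 · 54 = 43.2.
Cumulative frequencies: 12, 22, 38, 54.
Observation 43.2 falls in the class 600 – <800.
L = 600, CF = 38, f = 16, h = 200.
P80 = 600 + ((43.2 − 38)/16)·200 = 600 + 65 = 665.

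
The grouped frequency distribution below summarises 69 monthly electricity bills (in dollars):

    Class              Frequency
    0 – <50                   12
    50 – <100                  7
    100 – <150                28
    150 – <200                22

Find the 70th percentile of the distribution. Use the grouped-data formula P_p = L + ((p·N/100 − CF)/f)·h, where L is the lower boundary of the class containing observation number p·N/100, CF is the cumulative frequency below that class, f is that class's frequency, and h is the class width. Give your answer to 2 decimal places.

N = 69; target position k = 70/100 · 69 = 48.3.
Cumulative frequencies: 12, 19, 47, 69.
Observation 48.3 falls in the class 150 – <200.
L = 150, CF = 47, f = 22, h = 50.
P70 = 150 + ((48.3 − 47)/22)·50 = 150 + 2.95455 = 152.955.

152.95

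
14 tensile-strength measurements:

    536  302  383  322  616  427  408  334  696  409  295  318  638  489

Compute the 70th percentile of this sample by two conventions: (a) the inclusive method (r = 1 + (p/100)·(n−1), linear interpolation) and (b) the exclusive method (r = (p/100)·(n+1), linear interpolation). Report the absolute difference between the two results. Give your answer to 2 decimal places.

Sorted: 295, 302, 318, 322, 334, 383, 408, 409, 427, 489, 536, 616, 638, 696.
n = 14.
(a) r = 10.1; between ranks 10 (489) and 11 (536): 493.7.
(b) r = 10.5; between ranks 10 (489) and 11 (536): 512.5.
|493.7 − 512.5| = 18.8.

18.80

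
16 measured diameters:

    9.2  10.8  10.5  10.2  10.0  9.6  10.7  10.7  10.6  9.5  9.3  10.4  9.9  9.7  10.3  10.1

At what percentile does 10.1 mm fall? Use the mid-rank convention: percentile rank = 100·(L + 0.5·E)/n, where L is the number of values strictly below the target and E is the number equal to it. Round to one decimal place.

Sorted: 9.2, 9.3, 9.5, 9.6, 9.7, 9.9, 10.0, 10.1, 10.2, 10.3, 10.4, 10.5, 10.6, 10.7, 10.7, 10.8.
Count below 10.1: L = 7; count equal: E = 1; n = 16.
Percentile rank = 100·(7 + 0.5·1)/16 = 100·7.5/16 = 46.88.

46.9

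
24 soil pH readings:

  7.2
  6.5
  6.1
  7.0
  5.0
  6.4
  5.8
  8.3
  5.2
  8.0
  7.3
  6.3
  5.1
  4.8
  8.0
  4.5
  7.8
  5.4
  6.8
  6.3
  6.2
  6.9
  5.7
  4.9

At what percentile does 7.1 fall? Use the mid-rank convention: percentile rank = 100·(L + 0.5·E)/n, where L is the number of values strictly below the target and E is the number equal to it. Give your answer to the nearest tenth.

75.0

Sorted: 4.5, 4.8, 4.9, 5.0, 5.1, 5.2, 5.4, 5.7, 5.8, 6.1, 6.2, 6.3, 6.3, 6.4, 6.5, 6.8, 6.9, 7.0, 7.2, 7.3, 7.8, 8.0, 8.0, 8.3.
Count below 7.1: L = 18; count equal: E = 0; n = 24.
Percentile rank = 100·(18 + 0.5·0)/24 = 100·18/24 = 75.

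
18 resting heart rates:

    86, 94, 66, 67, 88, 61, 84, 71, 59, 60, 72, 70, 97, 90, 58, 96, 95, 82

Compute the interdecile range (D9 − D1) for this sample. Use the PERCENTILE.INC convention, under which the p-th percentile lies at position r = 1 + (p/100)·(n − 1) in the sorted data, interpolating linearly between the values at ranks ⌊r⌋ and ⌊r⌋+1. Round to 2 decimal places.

35.60

Sorted: 58, 59, 60, 61, 66, 67, 70, 71, 72, 82, 84, 86, 88, 90, 94, 95, 96, 97.
n = 18.
P10: r = 2.7; ranks 2–3 are 59, 60; interpolating gives 59.7.
P90: r = 16.3; ranks 16–17 are 95, 96; interpolating gives 95.3.
Difference: 95.3 − 59.7 = 35.6.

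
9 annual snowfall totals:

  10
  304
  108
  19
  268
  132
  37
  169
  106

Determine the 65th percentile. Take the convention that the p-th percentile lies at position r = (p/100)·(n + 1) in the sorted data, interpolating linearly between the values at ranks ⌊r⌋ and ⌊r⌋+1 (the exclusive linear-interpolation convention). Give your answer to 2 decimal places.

Sorted: 10, 19, 37, 106, 108, 132, 169, 268, 304.
n = 9.
r = (65/100)·(9 + 1) = 6.5.
Rank 6 is 132 and rank 7 is 169.
Interpolate: 132 + 0.5·(169 − 132) = 132 + 0.5·37 = 150.5.

150.50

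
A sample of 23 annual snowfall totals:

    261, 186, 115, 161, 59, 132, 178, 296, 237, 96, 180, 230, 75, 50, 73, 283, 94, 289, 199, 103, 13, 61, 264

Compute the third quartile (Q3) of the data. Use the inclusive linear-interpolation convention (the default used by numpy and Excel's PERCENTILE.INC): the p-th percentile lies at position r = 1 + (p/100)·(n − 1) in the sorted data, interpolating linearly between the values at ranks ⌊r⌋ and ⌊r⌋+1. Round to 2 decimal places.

Sorted: 13, 50, 59, 61, 73, 75, 94, 96, 103, 115, 132, 161, 178, 180, 186, 199, 230, 237, 261, 264, 283, 289, 296.
n = 23.
r = 1 + (75/100)·(23 − 1) = 1 + 16.5 = 17.5.
Rank 17 is 230 and rank 18 is 237.
Interpolate: 230 + 0.5·(237 − 230) = 230 + 0.5·7 = 233.5.

233.50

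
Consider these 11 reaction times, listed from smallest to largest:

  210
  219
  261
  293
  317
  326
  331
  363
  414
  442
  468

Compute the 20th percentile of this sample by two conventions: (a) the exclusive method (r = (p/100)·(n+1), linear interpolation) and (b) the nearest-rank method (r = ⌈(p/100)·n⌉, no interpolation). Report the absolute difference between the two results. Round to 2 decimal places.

n = 11.
(a) r = 2.4; between ranks 2 (219) and 3 (261): 235.8.
(b) the nearest-rank method: rank 3 → 261.
|235.8 − 261| = 25.2.

25.20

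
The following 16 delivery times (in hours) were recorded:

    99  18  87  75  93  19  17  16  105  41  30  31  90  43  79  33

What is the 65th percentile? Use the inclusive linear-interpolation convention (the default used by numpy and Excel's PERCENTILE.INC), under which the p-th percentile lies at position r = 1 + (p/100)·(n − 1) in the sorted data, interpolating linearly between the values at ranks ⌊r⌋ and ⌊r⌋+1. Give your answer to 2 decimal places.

78.00

Sorted: 16, 17, 18, 19, 30, 31, 33, 41, 43, 75, 79, 87, 90, 93, 99, 105.
n = 16.
r = 1 + (65/100)·(16 − 1) = 1 + 9.75 = 10.75.
Rank 10 is 75 and rank 11 is 79.
Interpolate: 75 + 0.75·(79 − 75) = 75 + 0.75·4 = 78.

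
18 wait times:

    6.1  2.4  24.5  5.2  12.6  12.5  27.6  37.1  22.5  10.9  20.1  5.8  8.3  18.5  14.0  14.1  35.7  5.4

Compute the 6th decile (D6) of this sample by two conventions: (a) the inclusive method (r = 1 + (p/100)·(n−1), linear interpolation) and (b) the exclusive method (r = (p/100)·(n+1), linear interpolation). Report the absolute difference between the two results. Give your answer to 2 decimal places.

Sorted: 2.4, 5.2, 5.4, 5.8, 6.1, 8.3, 10.9, 12.5, 12.6, 14.0, 14.1, 18.5, 20.1, 22.5, 24.5, 27.6, 35.7, 37.1.
n = 18.
(a) r = 11.2; between ranks 11 (14.1) and 12 (18.5): 14.98.
(b) r = 11.4; between ranks 11 (14.1) and 12 (18.5): 15.86.
|14.98 − 15.86| = 0.88.

0.88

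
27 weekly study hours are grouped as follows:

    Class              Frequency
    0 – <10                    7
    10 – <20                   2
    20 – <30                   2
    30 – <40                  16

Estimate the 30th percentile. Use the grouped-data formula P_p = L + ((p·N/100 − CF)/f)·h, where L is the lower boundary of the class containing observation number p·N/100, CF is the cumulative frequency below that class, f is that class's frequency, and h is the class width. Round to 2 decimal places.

15.50

N = 27; target position k = 30/100 · 27 = 8.1.
Cumulative frequencies: 7, 9, 11, 27.
Observation 8.1 falls in the class 10 – <20.
L = 10, CF = 7, f = 2, h = 10.
P30 = 10 + ((8.1 − 7)/2)·10 = 10 + 5.5 = 15.5.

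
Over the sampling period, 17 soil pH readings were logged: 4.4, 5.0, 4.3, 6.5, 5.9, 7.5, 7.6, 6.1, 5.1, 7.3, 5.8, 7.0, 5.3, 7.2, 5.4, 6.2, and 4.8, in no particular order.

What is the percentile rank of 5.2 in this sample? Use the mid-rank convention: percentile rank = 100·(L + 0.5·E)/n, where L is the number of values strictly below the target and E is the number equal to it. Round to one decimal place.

29.4

Sorted: 4.3, 4.4, 4.8, 5.0, 5.1, 5.3, 5.4, 5.8, 5.9, 6.1, 6.2, 6.5, 7.0, 7.2, 7.3, 7.5, 7.6.
Count below 5.2: L = 5; count equal: E = 0; n = 17.
Percentile rank = 100·(5 + 0.5·0)/17 = 100·5/17 = 29.41.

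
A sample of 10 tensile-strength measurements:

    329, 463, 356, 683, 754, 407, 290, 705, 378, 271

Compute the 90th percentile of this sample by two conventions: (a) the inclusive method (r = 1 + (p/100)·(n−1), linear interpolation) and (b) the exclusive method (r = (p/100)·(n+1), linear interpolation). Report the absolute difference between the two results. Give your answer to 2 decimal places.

Sorted: 271, 290, 329, 356, 378, 407, 463, 683, 705, 754.
n = 10.
(a) r = 9.1; between ranks 9 (705) and 10 (754): 709.9.
(b) r = 9.9; between ranks 9 (705) and 10 (754): 749.1.
|709.9 − 749.1| = 39.2.

39.20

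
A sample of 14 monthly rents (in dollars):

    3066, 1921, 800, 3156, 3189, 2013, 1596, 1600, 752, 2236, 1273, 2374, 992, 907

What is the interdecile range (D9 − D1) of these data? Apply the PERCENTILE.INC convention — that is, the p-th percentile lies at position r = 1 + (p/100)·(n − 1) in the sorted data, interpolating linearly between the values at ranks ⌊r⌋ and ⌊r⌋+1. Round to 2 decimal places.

2296.90

Sorted: 752, 800, 907, 992, 1273, 1596, 1600, 1921, 2013, 2236, 2374, 3066, 3156, 3189.
n = 14.
P10: r = 2.3; ranks 2–3 are 800, 907; interpolating gives 832.1.
P90: r = 12.7; ranks 12–13 are 3066, 3156; interpolating gives 3129.
Difference: 3129 − 832.1 = 2296.9.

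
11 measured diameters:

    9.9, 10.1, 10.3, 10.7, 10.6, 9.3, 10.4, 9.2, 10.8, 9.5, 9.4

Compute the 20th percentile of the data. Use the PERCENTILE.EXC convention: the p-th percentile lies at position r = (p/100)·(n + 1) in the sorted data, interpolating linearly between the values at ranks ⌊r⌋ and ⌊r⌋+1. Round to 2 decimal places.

Sorted: 9.2, 9.3, 9.4, 9.5, 9.9, 10.1, 10.3, 10.4, 10.6, 10.7, 10.8.
n = 11.
r = (20/100)·(11 + 1) = 2.4.
Rank 2 is 9.3 and rank 3 is 9.4.
Interpolate: 9.3 + 0.4·(9.4 − 9.3) = 9.3 + 0.4·0.1 = 9.34.

9.34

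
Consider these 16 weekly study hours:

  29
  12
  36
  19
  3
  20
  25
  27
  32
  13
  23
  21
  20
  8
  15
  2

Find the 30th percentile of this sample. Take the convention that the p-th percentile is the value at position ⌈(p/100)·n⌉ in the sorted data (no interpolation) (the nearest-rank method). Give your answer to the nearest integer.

Sorted: 2, 3, 8, 12, 13, 15, 19, 20, 20, 21, 23, 25, 27, 29, 32, 36.
n = 16.
Position = ⌈30/100 · 16⌉ = ⌈4.8⌉ = 5.
The value at rank 5 is 13.

13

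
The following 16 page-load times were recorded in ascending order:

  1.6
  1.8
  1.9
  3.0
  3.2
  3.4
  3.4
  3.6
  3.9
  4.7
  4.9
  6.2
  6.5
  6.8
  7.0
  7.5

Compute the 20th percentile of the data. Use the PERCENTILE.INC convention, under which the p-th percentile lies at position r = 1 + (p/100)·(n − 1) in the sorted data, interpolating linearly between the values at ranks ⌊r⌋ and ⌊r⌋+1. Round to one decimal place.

n = 16.
r = 1 + (20/100)·(16 − 1) = 1 + 3 = 4.
r is an integer, so P20 is the value at rank 4: 3.0.

3.0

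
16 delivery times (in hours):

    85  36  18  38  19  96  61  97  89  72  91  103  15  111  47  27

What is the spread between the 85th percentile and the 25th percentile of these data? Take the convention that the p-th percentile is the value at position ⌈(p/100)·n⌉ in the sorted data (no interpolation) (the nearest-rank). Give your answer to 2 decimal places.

70.00

Sorted: 15, 18, 19, 27, 36, 38, 47, 61, 72, 85, 89, 91, 96, 97, 103, 111.
n = 16.
P25: rank ⌈25/100·16⌉ = 4 → 27.
P85: rank ⌈85/100·16⌉ = 14 → 97.
Difference: 97 − 27 = 70.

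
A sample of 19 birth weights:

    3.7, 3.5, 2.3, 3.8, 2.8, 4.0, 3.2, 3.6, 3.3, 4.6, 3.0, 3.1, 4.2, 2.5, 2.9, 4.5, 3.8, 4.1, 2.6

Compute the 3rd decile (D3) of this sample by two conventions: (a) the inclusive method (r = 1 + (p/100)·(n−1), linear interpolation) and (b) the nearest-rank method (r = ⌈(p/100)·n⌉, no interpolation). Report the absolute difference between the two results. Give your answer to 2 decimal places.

0.04

Sorted: 2.3, 2.5, 2.6, 2.8, 2.9, 3.0, 3.1, 3.2, 3.3, 3.5, 3.6, 3.7, 3.8, 3.8, 4.0, 4.1, 4.2, 4.5, 4.6.
n = 19.
(a) r = 6.4; between ranks 6 (3.0) and 7 (3.1): 3.04.
(b) the nearest-rank method: rank 6 → 3.
|3.04 − 3| = 0.04.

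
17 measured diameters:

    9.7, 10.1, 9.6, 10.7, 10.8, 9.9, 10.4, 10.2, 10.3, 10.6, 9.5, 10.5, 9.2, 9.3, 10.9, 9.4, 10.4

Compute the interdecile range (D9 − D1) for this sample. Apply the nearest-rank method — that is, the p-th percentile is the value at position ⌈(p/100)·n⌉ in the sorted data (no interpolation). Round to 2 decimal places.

Sorted: 9.2, 9.3, 9.4, 9.5, 9.6, 9.7, 9.9, 10.1, 10.2, 10.3, 10.4, 10.4, 10.5, 10.6, 10.7, 10.8, 10.9.
n = 17.
P10: rank ⌈10/100·17⌉ = 2 → 9.3.
P90: rank ⌈90/100·17⌉ = 16 → 10.8.
Difference: 10.8 − 9.3 = 1.5.

1.50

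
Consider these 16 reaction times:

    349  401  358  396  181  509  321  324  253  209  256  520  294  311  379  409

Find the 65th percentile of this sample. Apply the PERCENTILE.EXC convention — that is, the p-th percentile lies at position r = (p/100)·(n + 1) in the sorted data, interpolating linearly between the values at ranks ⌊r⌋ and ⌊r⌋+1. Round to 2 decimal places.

379.85

Sorted: 181, 209, 253, 256, 294, 311, 321, 324, 349, 358, 379, 396, 401, 409, 509, 520.
n = 16.
r = (65/100)·(16 + 1) = 11.05.
Rank 11 is 379 and rank 12 is 396.
Interpolate: 379 + 0.05·(396 − 379) = 379 + 0.05·17 = 379.85.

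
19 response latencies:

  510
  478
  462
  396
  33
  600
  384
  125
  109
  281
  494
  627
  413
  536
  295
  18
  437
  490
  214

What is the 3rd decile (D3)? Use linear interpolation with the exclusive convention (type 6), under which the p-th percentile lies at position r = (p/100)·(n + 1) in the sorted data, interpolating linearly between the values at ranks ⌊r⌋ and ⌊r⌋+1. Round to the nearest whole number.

Sorted: 18, 33, 109, 125, 214, 281, 295, 384, 396, 413, 437, 462, 478, 490, 494, 510, 536, 600, 627.
n = 19.
r = (30/100)·(19 + 1) = 6.
r is an integer, so P30 is the value at rank 6: 281.

281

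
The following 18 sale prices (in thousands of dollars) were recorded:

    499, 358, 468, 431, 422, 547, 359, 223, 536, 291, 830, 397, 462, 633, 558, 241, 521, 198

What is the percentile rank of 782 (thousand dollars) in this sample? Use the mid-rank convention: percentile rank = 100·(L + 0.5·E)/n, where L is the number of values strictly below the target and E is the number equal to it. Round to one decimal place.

94.4

Sorted: 198, 223, 241, 291, 358, 359, 397, 422, 431, 462, 468, 499, 521, 536, 547, 558, 633, 830.
Count below 782: L = 17; count equal: E = 0; n = 18.
Percentile rank = 100·(17 + 0.5·0)/18 = 100·17/18 = 94.44.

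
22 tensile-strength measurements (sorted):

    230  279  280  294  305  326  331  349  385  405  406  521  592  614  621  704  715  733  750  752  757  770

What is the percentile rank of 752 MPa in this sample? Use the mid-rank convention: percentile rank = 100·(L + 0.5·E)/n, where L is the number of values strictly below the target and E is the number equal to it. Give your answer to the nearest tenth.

88.6

Count below 752: L = 19; count equal: E = 1; n = 22.
Percentile rank = 100·(19 + 0.5·1)/22 = 100·19.5/22 = 88.64.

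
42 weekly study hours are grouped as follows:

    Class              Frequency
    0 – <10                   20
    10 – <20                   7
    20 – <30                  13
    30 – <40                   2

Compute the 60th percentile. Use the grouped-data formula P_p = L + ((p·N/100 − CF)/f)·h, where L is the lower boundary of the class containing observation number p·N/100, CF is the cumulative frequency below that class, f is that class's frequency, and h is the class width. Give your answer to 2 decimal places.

17.43

N = 42; target position k = 60/100 · 42 = 25.2.
Cumulative frequencies: 20, 27, 40, 42.
Observation 25.2 falls in the class 10 – <20.
L = 10, CF = 20, f = 7, h = 10.
P60 = 10 + ((25.2 − 20)/7)·10 = 10 + 7.42857 = 17.4286.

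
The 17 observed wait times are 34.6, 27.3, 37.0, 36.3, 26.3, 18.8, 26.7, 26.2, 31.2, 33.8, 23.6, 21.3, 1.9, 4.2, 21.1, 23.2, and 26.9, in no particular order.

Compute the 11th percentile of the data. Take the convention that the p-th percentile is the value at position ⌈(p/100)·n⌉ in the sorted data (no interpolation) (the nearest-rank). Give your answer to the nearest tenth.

4.2

Sorted: 1.9, 4.2, 18.8, 21.1, 21.3, 23.2, 23.6, 26.2, 26.3, 26.7, 26.9, 27.3, 31.2, 33.8, 34.6, 36.3, 37.0.
n = 17.
Position = ⌈11/100 · 17⌉ = ⌈1.87⌉ = 2.
The value at rank 2 is 4.2.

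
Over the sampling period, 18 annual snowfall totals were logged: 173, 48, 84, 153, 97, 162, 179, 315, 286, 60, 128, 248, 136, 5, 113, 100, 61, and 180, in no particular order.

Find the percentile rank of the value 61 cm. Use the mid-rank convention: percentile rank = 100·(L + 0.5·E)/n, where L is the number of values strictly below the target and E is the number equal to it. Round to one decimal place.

19.4

Sorted: 5, 48, 60, 61, 84, 97, 100, 113, 128, 136, 153, 162, 173, 179, 180, 248, 286, 315.
Count below 61: L = 3; count equal: E = 1; n = 18.
Percentile rank = 100·(3 + 0.5·1)/18 = 100·3.5/18 = 19.44.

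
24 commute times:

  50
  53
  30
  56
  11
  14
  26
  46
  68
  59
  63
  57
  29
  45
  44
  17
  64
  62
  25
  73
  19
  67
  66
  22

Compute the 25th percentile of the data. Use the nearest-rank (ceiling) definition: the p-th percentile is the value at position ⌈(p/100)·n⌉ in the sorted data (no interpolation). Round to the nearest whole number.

Sorted: 11, 14, 17, 19, 22, 25, 26, 29, 30, 44, 45, 46, 50, 53, 56, 57, 59, 62, 63, 64, 66, 67, 68, 73.
n = 24.
Position = ⌈25/100 · 24⌉ = ⌈6⌉ = 6.
The value at rank 6 is 25.

25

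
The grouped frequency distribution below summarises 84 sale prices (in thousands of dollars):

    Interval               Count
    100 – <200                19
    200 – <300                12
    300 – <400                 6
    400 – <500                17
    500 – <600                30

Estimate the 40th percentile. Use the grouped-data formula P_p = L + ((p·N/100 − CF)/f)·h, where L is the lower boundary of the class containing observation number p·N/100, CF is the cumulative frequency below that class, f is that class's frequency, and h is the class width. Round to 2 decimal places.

343.33

N = 84; target position k = 40/100 · 84 = 33.6.
Cumulative frequencies: 19, 31, 37, 54, 84.
Observation 33.6 falls in the class 300 – <400.
L = 300, CF = 31, f = 6, h = 100.
P40 = 300 + ((33.6 − 31)/6)·100 = 300 + 43.3333 = 343.333.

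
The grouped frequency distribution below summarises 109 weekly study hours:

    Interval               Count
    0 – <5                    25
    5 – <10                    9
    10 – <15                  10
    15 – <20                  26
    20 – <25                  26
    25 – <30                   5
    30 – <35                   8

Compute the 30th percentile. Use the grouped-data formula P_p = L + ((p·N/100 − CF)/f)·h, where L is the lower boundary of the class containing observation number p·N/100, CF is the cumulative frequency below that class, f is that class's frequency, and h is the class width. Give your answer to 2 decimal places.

9.28

N = 109; target position k = 30/100 · 109 = 32.7.
Cumulative frequencies: 25, 34, 44, 70, 96, 101, 109.
Observation 32.7 falls in the class 5 – <10.
L = 5, CF = 25, f = 9, h = 5.
P30 = 5 + ((32.7 − 25)/9)·5 = 5 + 4.27778 = 9.27778.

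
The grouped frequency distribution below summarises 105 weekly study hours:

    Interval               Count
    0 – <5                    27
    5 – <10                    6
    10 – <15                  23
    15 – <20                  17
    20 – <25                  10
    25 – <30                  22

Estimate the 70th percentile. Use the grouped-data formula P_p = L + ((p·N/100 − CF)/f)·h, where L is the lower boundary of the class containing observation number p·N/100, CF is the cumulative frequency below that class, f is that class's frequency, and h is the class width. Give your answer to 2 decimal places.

20.25

N = 105; target position k = 70/100 · 105 = 73.5.
Cumulative frequencies: 27, 33, 56, 73, 83, 105.
Observation 73.5 falls in the class 20 – <25.
L = 20, CF = 73, f = 10, h = 5.
P70 = 20 + ((73.5 − 73)/10)·5 = 20 + 0.25 = 20.25.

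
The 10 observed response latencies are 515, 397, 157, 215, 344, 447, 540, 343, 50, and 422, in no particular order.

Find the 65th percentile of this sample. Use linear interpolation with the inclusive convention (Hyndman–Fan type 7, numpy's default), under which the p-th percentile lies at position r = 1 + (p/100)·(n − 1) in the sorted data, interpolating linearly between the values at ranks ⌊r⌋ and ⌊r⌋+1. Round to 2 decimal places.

Sorted: 50, 157, 215, 343, 344, 397, 422, 447, 515, 540.
n = 10.
r = 1 + (65/100)·(10 − 1) = 1 + 5.85 = 6.85.
Rank 6 is 397 and rank 7 is 422.
Interpolate: 397 + 0.85·(422 − 397) = 397 + 0.85·25 = 418.25.

418.25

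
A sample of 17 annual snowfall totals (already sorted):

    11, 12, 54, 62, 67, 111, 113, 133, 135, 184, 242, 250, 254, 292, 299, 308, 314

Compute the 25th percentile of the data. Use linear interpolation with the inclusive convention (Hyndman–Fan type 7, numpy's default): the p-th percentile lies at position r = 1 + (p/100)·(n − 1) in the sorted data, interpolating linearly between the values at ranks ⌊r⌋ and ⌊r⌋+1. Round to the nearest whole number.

67

n = 17.
r = 1 + (25/100)·(17 − 1) = 1 + 4 = 5.
r is an integer, so P25 is the value at rank 5: 67.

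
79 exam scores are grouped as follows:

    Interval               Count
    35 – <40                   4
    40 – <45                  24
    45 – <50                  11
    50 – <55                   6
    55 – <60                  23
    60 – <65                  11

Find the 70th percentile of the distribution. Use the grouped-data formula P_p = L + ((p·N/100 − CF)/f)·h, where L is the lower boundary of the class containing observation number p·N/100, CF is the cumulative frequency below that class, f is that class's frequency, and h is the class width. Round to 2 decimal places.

57.24

N = 79; target position k = 70/100 · 79 = 55.3.
Cumulative frequencies: 4, 28, 39, 45, 68, 79.
Observation 55.3 falls in the class 55 – <60.
L = 55, CF = 45, f = 23, h = 5.
P70 = 55 + ((55.3 − 45)/23)·5 = 55 + 2.23913 = 57.2391.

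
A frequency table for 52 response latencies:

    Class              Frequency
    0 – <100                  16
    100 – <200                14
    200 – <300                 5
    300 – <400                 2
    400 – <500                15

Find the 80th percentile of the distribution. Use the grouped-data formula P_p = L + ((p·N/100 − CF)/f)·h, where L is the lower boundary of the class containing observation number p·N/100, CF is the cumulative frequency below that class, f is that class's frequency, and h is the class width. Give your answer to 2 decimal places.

N = 52; target position k = 80/100 · 52 = 41.6.
Cumulative frequencies: 16, 30, 35, 37, 52.
Observation 41.6 falls in the class 400 – <500.
L = 400, CF = 37, f = 15, h = 100.
P80 = 400 + ((41.6 − 37)/15)·100 = 400 + 30.6667 = 430.667.

430.67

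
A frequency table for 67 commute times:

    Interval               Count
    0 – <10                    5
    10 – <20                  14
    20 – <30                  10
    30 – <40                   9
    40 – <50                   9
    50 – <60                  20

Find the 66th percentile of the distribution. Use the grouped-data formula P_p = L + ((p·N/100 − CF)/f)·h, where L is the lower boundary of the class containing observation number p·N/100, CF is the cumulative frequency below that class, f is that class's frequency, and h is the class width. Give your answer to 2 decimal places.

N = 67; target position k = 66/100 · 67 = 44.22.
Cumulative frequencies: 5, 19, 29, 38, 47, 67.
Observation 44.22 falls in the class 40 – <50.
L = 40, CF = 38, f = 9, h = 10.
P66 = 40 + ((44.22 − 38)/9)·10 = 40 + 6.91111 = 46.9111.

46.91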